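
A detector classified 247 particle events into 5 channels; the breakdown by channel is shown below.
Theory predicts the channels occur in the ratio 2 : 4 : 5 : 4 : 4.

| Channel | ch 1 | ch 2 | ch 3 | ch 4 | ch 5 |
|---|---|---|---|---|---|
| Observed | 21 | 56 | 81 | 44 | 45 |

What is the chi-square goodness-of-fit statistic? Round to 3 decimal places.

7.381

Ratio total = 19. Expected counts: 247×2/19 = 26, 247×4/19 = 52, 247×5/19 = 65, 247×4/19 = 52, 247×4/19 = 52.
χ² = (21−26)²/26 + (56−52)²/52 + (81−65)²/65 + (44−52)²/52 + (45−52)²/52
   = 0.9615 + 0.3077 + 3.9385 + 1.2308 + 0.9423
Sum = 7.381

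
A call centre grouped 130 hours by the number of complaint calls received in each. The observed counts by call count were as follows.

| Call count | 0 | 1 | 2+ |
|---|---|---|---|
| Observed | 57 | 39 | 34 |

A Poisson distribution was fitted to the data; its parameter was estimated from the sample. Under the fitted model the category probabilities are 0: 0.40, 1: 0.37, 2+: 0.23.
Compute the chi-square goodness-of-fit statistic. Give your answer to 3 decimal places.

2.765

Expected counts E_i = n·p_i: 130×0.40 = 52, 130×0.37 = 48.1, 130×0.23 = 29.9.
0: (57 − 52)²/52 = 25/52 = 0.4808
1: (39 − 48.1)²/48.1 = 82.81/48.1 = 1.7216
2+: (34 − 29.9)²/29.9 = 16.81/29.9 = 0.5622
Sum = 2.765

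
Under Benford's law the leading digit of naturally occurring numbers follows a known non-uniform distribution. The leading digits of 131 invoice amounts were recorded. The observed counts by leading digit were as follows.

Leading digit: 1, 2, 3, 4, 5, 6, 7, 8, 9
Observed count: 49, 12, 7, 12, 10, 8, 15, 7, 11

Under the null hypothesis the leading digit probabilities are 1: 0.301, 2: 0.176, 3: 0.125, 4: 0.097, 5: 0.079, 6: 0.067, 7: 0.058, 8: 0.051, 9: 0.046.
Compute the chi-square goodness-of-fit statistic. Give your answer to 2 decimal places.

24.44

Expected counts E_i = n·p_i: 131×0.301 = 39.431, 131×0.176 = 23.056, 131×0.125 = 16.375, 131×0.097 = 12.707, 131×0.079 = 10.349, 131×0.067 = 8.777, 131×0.058 = 7.598, 131×0.051 = 6.681, 131×0.046 = 6.026.
1: (49 − 39.431)²/39.431 = 91.565761/39.431 = 2.322
2: (12 − 23.056)²/23.056 = 122.235136/23.056 = 5.302
3: (7 − 16.375)²/16.375 = 87.890625/16.375 = 5.367
4: (12 − 12.707)²/12.707 = 0.499849/12.707 = 0.039
5: (10 − 10.349)²/10.349 = 0.121801/10.349 = 0.012
6: (8 − 8.777)²/8.777 = 0.603729/8.777 = 0.069
7: (15 − 7.598)²/7.598 = 54.789604/7.598 = 7.211
8: (7 − 6.681)²/6.681 = 0.101761/6.681 = 0.015
9: (11 − 6.026)²/6.026 = 24.740676/6.026 = 4.106
Sum = 24.44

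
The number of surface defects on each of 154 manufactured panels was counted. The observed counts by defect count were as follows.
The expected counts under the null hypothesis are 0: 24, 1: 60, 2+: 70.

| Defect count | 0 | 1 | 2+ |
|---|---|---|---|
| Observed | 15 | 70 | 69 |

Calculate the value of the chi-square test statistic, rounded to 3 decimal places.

0: (15 − 24)²/24 = 81/24 = 3.3750
1: (70 − 60)²/60 = 100/60 = 1.6667
2+: (69 − 70)²/70 = 1/70 = 0.0143
Sum = 5.056

5.056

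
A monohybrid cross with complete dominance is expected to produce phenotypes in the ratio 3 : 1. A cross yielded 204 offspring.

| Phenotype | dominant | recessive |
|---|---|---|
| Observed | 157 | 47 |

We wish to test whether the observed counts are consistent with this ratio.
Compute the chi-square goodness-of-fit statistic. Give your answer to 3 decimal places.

0.418

Ratio total = 4. Expected counts: 204×3/4 = 153, 204×1/4 = 51.
χ² = (157−153)²/153 + (47−51)²/51
   = 0.1046 + 0.3137
Sum = 0.418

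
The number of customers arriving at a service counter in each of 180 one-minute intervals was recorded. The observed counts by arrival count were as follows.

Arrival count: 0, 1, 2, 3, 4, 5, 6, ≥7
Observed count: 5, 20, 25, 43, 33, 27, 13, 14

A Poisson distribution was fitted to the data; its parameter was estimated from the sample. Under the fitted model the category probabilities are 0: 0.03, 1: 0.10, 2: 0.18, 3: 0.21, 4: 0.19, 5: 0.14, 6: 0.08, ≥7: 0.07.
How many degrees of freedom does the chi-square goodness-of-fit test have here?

There are k = 8 categories and 1 parameter estimated from the data, so df = 8 − 1 − 1 = 6.

6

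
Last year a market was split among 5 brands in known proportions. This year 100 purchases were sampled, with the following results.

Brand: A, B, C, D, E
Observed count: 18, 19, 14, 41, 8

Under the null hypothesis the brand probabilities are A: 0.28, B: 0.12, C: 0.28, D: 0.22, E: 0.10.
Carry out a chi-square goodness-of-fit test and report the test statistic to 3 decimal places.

31.464

Expected counts E_i = n·p_i: 100×0.28 = 28, 100×0.12 = 12, 100×0.28 = 28, 100×0.22 = 22, 100×0.10 = 10.
A: (18 − 28)²/28 = 100/28 = 3.5714
B: (19 − 12)²/12 = 49/12 = 4.0833
C: (14 − 28)²/28 = 196/28 = 7.0000
D: (41 − 22)²/22 = 361/22 = 16.4091
E: (8 − 10)²/10 = 4/10 = 0.4000
Sum = 31.464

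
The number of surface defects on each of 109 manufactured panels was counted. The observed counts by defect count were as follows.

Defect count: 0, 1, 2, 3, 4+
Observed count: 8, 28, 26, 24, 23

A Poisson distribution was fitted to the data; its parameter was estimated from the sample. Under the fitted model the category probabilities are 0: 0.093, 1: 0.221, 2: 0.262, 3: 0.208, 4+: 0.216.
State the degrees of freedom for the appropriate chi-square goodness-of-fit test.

3

There are k = 5 categories and 1 parameter estimated from the data, so df = 5 − 1 − 1 = 3.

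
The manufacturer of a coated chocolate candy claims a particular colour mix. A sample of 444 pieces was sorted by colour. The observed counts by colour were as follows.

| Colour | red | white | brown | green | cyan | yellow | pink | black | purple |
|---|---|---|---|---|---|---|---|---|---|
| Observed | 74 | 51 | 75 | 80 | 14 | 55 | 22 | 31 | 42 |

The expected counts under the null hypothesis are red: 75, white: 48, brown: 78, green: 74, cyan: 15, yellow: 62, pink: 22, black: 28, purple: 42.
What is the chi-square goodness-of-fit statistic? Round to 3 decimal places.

cat         O        E   (O−E)²/E
red        74       75     0.0133
white      51       48     0.1875
brown      75       78     0.1154
green      80       74     0.4865
cyan       14       15     0.0667
yellow     55       62     0.7903
pink       22       22     0.0000
black      31       28     0.3214
purple     42       42     0.0000
Sum = 1.981

1.981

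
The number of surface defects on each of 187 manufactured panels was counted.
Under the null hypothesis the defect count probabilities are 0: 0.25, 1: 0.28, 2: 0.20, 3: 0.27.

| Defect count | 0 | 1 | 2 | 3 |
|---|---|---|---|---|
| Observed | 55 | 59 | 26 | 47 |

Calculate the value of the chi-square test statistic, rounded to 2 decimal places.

Expected counts E_i = n·p_i: 187×0.25 = 46.75, 187×0.28 = 52.36, 187×0.20 = 37.4, 187×0.27 = 50.49.
cat         O        E   (O−E)²/E
0          55    46.75      1.456
1          59    52.36      0.842
2          26     37.4      3.475
3          47    50.49      0.241
Sum = 6.01

6.01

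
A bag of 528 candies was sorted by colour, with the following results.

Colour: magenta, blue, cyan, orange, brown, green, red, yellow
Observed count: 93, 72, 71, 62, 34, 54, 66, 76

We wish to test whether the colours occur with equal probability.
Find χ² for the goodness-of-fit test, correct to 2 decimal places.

31.42

Under H₀ each category has probability 1/8, so each expected count is 528/8 = 66.
magenta: (93 − 66)²/66 = 729/66 = 11.045
blue: (72 − 66)²/66 = 36/66 = 0.545
cyan: (71 − 66)²/66 = 25/66 = 0.379
orange: (62 − 66)²/66 = 16/66 = 0.242
brown: (34 − 66)²/66 = 1024/66 = 15.515
green: (54 − 66)²/66 = 144/66 = 2.182
red: (66 − 66)²/66 = 0/66 = 0.000
yellow: (76 − 66)²/66 = 100/66 = 1.515
Sum = 31.42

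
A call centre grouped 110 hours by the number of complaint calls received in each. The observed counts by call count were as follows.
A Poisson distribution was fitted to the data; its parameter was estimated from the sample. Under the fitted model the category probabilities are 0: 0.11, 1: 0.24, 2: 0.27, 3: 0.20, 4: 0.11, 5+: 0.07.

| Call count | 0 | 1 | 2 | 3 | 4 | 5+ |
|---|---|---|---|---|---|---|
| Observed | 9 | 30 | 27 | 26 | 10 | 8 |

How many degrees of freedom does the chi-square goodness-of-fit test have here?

4

There are k = 6 categories and 1 parameter estimated from the data, so df = 6 − 1 − 1 = 4.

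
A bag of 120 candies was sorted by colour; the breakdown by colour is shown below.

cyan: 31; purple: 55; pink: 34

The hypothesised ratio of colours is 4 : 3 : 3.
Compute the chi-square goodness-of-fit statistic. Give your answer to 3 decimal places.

Ratio total = 10. Expected counts: 120×4/10 = 48, 120×3/10 = 36, 120×3/10 = 36.
cat         O        E   (O−E)²/E
cyan       31       48     6.0208
purple     55       36    10.0278
pink       34       36     0.1111
Sum = 16.160

16.160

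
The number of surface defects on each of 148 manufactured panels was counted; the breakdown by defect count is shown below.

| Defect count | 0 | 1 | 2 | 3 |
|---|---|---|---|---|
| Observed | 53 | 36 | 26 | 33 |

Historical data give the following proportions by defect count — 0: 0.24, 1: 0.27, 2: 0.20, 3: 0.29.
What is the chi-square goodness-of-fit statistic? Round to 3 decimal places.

Expected counts E_i = n·p_i: 148×0.24 = 35.52, 148×0.27 = 39.96, 148×0.20 = 29.6, 148×0.29 = 42.92.
0: (53 − 35.52)²/35.52 = 305.5504/35.52 = 8.6022
1: (36 − 39.96)²/39.96 = 15.6816/39.96 = 0.3924
2: (26 − 29.6)²/29.6 = 12.96/29.6 = 0.4378
3: (33 − 42.92)²/42.92 = 98.4064/42.92 = 2.2928
Sum = 11.725

11.725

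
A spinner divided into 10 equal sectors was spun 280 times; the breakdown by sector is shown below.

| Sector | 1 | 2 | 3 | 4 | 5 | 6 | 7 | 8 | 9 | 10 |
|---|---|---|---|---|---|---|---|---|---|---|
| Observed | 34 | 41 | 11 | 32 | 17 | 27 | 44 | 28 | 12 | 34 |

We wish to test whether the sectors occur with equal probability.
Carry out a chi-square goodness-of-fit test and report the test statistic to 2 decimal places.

42.14

Expected count for each of the 10 categories: 280/10 = 28.
1: (34 − 28)²/28 = 36/28 = 1.286
2: (41 − 28)²/28 = 169/28 = 6.036
3: (11 − 28)²/28 = 289/28 = 10.321
4: (32 − 28)²/28 = 16/28 = 0.571
5: (17 − 28)²/28 = 121/28 = 4.321
6: (27 − 28)²/28 = 1/28 = 0.036
7: (44 − 28)²/28 = 256/28 = 9.143
8: (28 − 28)²/28 = 0/28 = 0.000
9: (12 − 28)²/28 = 256/28 = 9.143
10: (34 − 28)²/28 = 36/28 = 1.286
Sum = 42.14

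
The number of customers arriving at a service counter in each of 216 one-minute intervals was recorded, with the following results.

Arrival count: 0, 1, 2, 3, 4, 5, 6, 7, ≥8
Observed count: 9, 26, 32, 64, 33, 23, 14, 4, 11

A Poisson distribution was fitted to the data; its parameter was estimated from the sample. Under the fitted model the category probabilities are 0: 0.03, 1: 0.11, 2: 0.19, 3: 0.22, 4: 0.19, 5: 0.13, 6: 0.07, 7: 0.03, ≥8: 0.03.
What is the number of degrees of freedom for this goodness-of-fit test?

7

There are k = 9 categories and 1 parameter estimated from the data, so df = 9 − 1 − 1 = 7.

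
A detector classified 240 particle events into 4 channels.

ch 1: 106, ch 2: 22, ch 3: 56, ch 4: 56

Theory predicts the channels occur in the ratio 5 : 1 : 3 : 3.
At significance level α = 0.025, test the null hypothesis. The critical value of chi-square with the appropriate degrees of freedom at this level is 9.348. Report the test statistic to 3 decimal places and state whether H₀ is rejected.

1.093; do not reject

Ratio total = 12. Expected counts: 240×5/12 = 100, 240×1/12 = 20, 240×3/12 = 60, 240×3/12 = 60.
ch 1: (106 − 100)²/100 = 36/100 = 0.3600
ch 2: (22 − 20)²/20 = 4/20 = 0.2000
ch 3: (56 − 60)²/60 = 16/60 = 0.2667
ch 4: (56 − 60)²/60 = 16/60 = 0.2667
Sum = 1.093
df = 3. Since 1.093 < 9.348, we do not reject H₀.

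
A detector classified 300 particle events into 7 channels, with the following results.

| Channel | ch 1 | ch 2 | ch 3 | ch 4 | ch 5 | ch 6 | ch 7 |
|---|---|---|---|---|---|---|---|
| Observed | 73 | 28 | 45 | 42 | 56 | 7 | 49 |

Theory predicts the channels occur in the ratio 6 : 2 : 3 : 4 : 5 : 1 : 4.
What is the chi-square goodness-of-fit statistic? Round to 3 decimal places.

6.051

Ratio total = 25. Expected counts: 300×6/25 = 72, 300×2/25 = 24, 300×3/25 = 36, 300×4/25 = 48, 300×5/25 = 60, 300×1/25 = 12, 300×4/25 = 48.
ch 1: (73 − 72)²/72 = 1/72 = 0.0139
ch 2: (28 − 24)²/24 = 16/24 = 0.6667
ch 3: (45 − 36)²/36 = 81/36 = 2.2500
ch 4: (42 − 48)²/48 = 36/48 = 0.7500
ch 5: (56 − 60)²/60 = 16/60 = 0.2667
ch 6: (7 − 12)²/12 = 25/12 = 2.0833
ch 7: (49 − 48)²/48 = 1/48 = 0.0208
Sum = 6.051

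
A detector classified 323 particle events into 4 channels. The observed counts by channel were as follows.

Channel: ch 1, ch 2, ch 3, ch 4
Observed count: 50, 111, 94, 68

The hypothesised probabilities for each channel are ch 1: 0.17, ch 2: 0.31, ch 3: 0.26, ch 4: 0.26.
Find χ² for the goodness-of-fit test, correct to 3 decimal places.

Expected counts E_i = n·p_i: 323×0.17 = 54.91, 323×0.31 = 100.13, 323×0.26 = 83.98, 323×0.26 = 83.98.
χ² = (50−54.91)²/54.91 + (111−100.13)²/100.13 + (94−83.98)²/83.98 + (68−83.98)²/83.98
   = 0.4390 + 1.1800 + 1.1955 + 3.0407
Sum = 5.855

5.855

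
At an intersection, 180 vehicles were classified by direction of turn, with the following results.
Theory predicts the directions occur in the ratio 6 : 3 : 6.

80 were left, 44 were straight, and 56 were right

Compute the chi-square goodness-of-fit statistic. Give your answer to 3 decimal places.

Ratio total = 15. Expected counts: 180×6/15 = 72, 180×3/15 = 36, 180×6/15 = 72.
cat           O        E   (O−E)²/E
left         80       72     0.8889
straight     44       36     1.7778
right        56       72     3.5556
Sum = 6.222

6.222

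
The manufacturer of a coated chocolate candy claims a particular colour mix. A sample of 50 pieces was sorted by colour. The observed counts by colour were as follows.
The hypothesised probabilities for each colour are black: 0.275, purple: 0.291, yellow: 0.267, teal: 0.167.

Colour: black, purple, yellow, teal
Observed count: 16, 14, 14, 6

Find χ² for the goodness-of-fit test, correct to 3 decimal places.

1.082

Expected counts E_i = n·p_i: 50×0.275 = 13.75, 50×0.291 = 14.55, 50×0.267 = 13.35, 50×0.167 = 8.35.
χ² = (16−13.75)²/13.75 + (14−14.55)²/14.55 + (14−13.35)²/13.35 + (6−8.35)²/8.35
   = 0.3682 + 0.0208 + 0.0316 + 0.6614
Sum = 1.082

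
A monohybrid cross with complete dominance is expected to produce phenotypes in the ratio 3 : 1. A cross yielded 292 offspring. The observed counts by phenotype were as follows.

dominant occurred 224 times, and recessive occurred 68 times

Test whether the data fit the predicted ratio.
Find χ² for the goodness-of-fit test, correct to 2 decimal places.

0.46

Ratio total = 4. Expected counts: 292×3/4 = 219, 292×1/4 = 73.
cat            O        E   (O−E)²/E
dominant     224      219      0.114
recessive     68       73      0.342
Sum = 0.46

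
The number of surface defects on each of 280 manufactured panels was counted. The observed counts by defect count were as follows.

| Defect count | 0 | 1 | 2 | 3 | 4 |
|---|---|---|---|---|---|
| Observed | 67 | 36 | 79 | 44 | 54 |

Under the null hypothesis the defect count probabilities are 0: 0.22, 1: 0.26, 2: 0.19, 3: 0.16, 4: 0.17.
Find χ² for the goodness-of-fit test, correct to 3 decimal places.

32.462

Expected counts E_i = n·p_i: 280×0.22 = 61.6, 280×0.26 = 72.8, 280×0.19 = 53.2, 280×0.16 = 44.8, 280×0.17 = 47.6.
χ² = (67−61.6)²/61.6 + (36−72.8)²/72.8 + (79−53.2)²/53.2 + (44−44.8)²/44.8 + (54−47.6)²/47.6
   = 0.4734 + 18.6022 + 12.5120 + 0.0143 + 0.8605
Sum = 32.462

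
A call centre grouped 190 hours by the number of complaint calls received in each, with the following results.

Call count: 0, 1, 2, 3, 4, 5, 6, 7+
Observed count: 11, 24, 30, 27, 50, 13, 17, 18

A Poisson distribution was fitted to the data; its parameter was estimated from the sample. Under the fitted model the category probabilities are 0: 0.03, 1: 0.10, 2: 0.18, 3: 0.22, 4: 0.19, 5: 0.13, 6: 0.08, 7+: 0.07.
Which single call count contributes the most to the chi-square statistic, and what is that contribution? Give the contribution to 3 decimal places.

Expected counts E_i = n·p_i: 190×0.03 = 5.7, 190×0.10 = 19, 190×0.18 = 34.2, 190×0.22 = 41.8, 190×0.19 = 36.1, 190×0.13 = 24.7, 190×0.08 = 15.2, 190×0.07 = 13.3.
χ² = (11−5.7)²/5.7 + (24−19)²/19 + (30−34.2)²/34.2 + (27−41.8)²/41.8 + (50−36.1)²/36.1 + (13−24.7)²/24.7 + (17−15.2)²/15.2 + (18−13.3)²/13.3
   = 4.9281 + 1.3158 + 0.5158 + 5.2402 + 5.3521 + 5.5421 + 0.2132 + 1.6609
The largest term is for 5: 5.542.

5, 5.542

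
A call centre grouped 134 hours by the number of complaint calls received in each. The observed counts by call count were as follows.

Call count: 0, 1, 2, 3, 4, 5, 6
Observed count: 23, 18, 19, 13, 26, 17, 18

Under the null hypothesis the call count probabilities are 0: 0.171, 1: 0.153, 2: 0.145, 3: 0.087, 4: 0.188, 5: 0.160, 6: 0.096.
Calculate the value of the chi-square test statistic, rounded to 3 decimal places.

Expected counts E_i = n·p_i: 134×0.171 = 22.914, 134×0.153 = 20.502, 134×0.145 = 19.43, 134×0.087 = 11.658, 134×0.188 = 25.192, 134×0.160 = 21.44, 134×0.096 = 12.864.
cat         O        E   (O−E)²/E
0          23   22.914     0.0003
1          18   20.502     0.3053
2          19    19.43     0.0095
3          13   11.658     0.1545
4          26   25.192     0.0259
5          17    21.44     0.9195
6          18   12.864     2.0506
Sum = 3.466

3.466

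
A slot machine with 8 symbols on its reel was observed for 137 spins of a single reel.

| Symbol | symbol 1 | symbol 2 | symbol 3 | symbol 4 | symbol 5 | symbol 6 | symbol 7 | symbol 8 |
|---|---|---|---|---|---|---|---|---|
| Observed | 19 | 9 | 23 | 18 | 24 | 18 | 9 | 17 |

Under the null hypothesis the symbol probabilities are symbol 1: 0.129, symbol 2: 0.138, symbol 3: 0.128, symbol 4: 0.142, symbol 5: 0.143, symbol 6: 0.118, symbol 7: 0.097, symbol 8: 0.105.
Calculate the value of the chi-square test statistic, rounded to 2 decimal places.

10.16

Expected counts E_i = n·p_i: 137×0.129 = 17.673, 137×0.138 = 18.906, 137×0.128 = 17.536, 137×0.142 = 19.454, 137×0.143 = 19.591, 137×0.118 = 16.166, 137×0.097 = 13.289, 137×0.105 = 14.385.
χ² = (19−17.673)²/17.673 + (9−18.906)²/18.906 + (23−17.536)²/17.536 + (18−19.454)²/19.454 + (24−19.591)²/19.591 + (18−16.166)²/16.166 + (9−13.289)²/13.289 + (17−14.385)²/14.385
   = 0.100 + 5.190 + 1.703 + 0.109 + 0.992 + 0.208 + 1.384 + 0.475
Sum = 10.16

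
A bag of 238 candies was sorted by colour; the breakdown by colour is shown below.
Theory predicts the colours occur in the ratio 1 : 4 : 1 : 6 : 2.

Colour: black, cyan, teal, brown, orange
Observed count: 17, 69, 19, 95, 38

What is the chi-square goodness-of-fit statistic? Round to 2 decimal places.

Ratio total = 14. Expected counts: 238×1/14 = 17, 238×4/14 = 68, 238×1/14 = 17, 238×6/14 = 102, 238×2/14 = 34.
cat         O        E   (O−E)²/E
black      17       17      0.000
cyan       69       68      0.015
teal       19       17      0.235
brown      95      102      0.480
orange     38       34      0.471
Sum = 1.20

1.20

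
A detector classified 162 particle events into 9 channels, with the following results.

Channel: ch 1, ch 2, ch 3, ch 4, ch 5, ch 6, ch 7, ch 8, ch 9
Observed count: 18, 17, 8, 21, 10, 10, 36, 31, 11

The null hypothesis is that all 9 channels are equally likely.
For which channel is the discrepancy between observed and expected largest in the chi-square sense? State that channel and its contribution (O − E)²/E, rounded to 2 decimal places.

Expected count for each of the 9 categories: 162/9 = 18.
cat         O        E   (O−E)²/E
ch 1       18       18      0.000
ch 2       17       18      0.056
ch 3        8       18      5.556
ch 4       21       18      0.500
ch 5       10       18      3.556
ch 6       10       18      3.556
ch 7       36       18     18.000
ch 8       31       18      9.389
ch 9       11       18      2.722
The largest term is for ch 7: 18.00.

ch 7, 18.00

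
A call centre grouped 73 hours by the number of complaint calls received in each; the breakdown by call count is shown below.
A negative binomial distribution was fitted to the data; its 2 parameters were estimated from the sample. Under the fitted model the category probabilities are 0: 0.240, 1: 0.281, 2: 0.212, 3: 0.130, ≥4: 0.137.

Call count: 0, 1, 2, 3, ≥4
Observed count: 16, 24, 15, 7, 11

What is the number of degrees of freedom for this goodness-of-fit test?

There are k = 5 categories and 2 parameters estimated from the data, so df = 5 − 1 − 2 = 2.

2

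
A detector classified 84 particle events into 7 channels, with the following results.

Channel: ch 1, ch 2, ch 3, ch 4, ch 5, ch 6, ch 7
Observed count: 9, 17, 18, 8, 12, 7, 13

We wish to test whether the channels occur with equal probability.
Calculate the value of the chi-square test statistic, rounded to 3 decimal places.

9.333

Expected count for each of the 7 categories: 84/7 = 12.
ch 1: (9 − 12)²/12 = 9/12 = 0.7500
ch 2: (17 − 12)²/12 = 25/12 = 2.0833
ch 3: (18 − 12)²/12 = 36/12 = 3.0000
ch 4: (8 − 12)²/12 = 16/12 = 1.3333
ch 5: (12 − 12)²/12 = 0/12 = 0.0000
ch 6: (7 − 12)²/12 = 25/12 = 2.0833
ch 7: (13 − 12)²/12 = 1/12 = 0.0833
Sum = 9.333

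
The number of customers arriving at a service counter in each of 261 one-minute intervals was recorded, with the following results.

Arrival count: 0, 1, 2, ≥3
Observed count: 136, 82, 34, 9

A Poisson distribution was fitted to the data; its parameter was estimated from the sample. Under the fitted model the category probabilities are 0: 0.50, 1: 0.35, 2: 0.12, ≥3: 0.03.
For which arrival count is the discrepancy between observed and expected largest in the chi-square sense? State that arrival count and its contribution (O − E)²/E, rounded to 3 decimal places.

1, 0.957

Expected counts E_i = n·p_i: 261×0.50 = 130.5, 261×0.35 = 91.35, 261×0.12 = 31.32, 261×0.03 = 7.83.
cat         O        E   (O−E)²/E
0         136    130.5     0.2318
1          82    91.35     0.9570
2          34    31.32     0.2293
≥3          9     7.83     0.1748
The largest term is for 1: 0.957.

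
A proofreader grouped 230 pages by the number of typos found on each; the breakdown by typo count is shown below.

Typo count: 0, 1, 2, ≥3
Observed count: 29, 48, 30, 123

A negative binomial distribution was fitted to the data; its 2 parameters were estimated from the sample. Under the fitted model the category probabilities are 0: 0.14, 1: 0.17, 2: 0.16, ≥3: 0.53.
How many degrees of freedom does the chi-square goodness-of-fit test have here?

There are k = 4 categories and 2 parameters estimated from the data, so df = 4 − 1 − 2 = 1.

1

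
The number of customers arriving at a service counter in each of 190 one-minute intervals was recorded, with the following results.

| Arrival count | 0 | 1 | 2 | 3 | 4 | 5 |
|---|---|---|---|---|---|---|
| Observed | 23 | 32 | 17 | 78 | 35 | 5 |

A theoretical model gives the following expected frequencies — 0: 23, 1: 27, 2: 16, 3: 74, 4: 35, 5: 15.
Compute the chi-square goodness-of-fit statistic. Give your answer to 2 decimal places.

7.87

χ² = (23−23)²/23 + (32−27)²/27 + (17−16)²/16 + (78−74)²/74 + (35−35)²/35 + (5−15)²/15
   = 0.000 + 0.926 + 0.063 + 0.216 + 0.000 + 6.667
Sum = 7.87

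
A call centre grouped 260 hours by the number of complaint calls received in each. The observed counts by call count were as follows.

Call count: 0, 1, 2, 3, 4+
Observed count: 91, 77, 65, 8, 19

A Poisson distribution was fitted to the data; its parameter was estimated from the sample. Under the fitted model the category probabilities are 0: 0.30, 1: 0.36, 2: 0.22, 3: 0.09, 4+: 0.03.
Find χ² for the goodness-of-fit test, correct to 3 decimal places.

Expected counts E_i = n·p_i: 260×0.30 = 78, 260×0.36 = 93.6, 260×0.22 = 57.2, 260×0.09 = 23.4, 260×0.03 = 7.8.
χ² = (91−78)²/78 + (77−93.6)²/93.6 + (65−57.2)²/57.2 + (8−23.4)²/23.4 + (19−7.8)²/7.8
   = 2.1667 + 2.9440 + 1.0636 + 10.1350 + 16.0821
Sum = 32.391

32.391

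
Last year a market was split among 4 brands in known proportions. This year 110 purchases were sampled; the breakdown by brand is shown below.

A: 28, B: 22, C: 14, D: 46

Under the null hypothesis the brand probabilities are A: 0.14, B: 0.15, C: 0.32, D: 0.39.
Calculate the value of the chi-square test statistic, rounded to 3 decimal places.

25.135

Expected counts E_i = n·p_i: 110×0.14 = 15.4, 110×0.15 = 16.5, 110×0.32 = 35.2, 110×0.39 = 42.9.
cat         O        E   (O−E)²/E
A          28     15.4    10.3091
B          22     16.5     1.8333
C          14     35.2    12.7682
D          46     42.9     0.2240
Sum = 25.135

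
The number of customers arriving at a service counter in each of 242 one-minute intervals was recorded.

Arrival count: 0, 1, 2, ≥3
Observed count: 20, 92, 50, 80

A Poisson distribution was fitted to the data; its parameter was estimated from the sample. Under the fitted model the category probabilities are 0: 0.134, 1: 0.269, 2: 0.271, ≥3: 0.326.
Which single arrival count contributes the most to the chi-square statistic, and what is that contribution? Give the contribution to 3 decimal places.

Expected counts E_i = n·p_i: 242×0.134 = 32.428, 242×0.269 = 65.098, 242×0.271 = 65.582, 242×0.326 = 78.892.
0: (20 − 32.428)²/32.428 = 154.455184/32.428 = 4.7630
1: (92 − 65.098)²/65.098 = 723.717604/65.098 = 11.1174
2: (50 − 65.582)²/65.582 = 242.798724/65.582 = 3.7022
≥3: (80 − 78.892)²/78.892 = 1.227664/78.892 = 0.0156
The largest term is for 1: 11.117.

1, 11.117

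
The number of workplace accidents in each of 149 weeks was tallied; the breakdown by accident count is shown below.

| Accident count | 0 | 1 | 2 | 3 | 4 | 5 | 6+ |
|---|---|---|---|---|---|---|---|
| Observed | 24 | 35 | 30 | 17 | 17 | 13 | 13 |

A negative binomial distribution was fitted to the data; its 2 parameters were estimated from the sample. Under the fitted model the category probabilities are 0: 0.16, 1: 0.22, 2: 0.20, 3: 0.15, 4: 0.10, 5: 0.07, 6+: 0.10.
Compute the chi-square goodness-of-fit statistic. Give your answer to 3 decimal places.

2.605

Expected counts E_i = n·p_i: 149×0.16 = 23.84, 149×0.22 = 32.78, 149×0.20 = 29.8, 149×0.15 = 22.35, 149×0.10 = 14.9, 149×0.07 = 10.43, 149×0.10 = 14.9.
χ² = (24−23.84)²/23.84 + (35−32.78)²/32.78 + (30−29.8)²/29.8 + (17−22.35)²/22.35 + (17−14.9)²/14.9 + (13−10.43)²/10.43 + (13−14.9)²/14.9
   = 0.0011 + 0.1503 + 0.0013 + 1.2806 + 0.2960 + 0.6333 + 0.2423
Sum = 2.605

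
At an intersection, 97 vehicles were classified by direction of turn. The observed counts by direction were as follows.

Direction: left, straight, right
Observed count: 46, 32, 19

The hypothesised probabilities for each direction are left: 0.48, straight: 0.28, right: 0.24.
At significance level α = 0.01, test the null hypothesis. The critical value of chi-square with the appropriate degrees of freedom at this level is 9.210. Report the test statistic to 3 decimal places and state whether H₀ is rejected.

Expected counts E_i = n·p_i: 97×0.48 = 46.56, 97×0.28 = 27.16, 97×0.24 = 23.28.
left: (46 − 46.56)²/46.56 = 0.3136/46.56 = 0.0067
straight: (32 − 27.16)²/27.16 = 23.4256/27.16 = 0.8625
right: (19 − 23.28)²/23.28 = 18.3184/23.28 = 0.7869
Sum = 1.656
df = 2. Since 1.656 < 9.210, we do not reject H₀.

1.656; do not reject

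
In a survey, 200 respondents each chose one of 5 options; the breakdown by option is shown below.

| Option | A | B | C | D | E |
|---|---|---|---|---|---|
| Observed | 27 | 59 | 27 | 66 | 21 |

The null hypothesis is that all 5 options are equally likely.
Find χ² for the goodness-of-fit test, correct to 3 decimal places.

Under H₀ each category has probability 1/5, so each expected count is 200/5 = 40.
A: (27 − 40)²/40 = 169/40 = 4.2250
B: (59 − 40)²/40 = 361/40 = 9.0250
C: (27 − 40)²/40 = 169/40 = 4.2250
D: (66 − 40)²/40 = 676/40 = 16.9000
E: (21 − 40)²/40 = 361/40 = 9.0250
Sum = 43.400

43.400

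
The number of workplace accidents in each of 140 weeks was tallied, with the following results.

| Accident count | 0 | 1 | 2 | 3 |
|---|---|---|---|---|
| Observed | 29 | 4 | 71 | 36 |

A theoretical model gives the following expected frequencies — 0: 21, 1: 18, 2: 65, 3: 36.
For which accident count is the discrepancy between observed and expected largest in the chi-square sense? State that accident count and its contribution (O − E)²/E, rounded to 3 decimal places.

cat         O        E   (O−E)²/E
0          29       21     3.0476
1           4       18    10.8889
2          71       65     0.5538
3          36       36     0.0000
The largest term is for 1: 10.889.

1, 10.889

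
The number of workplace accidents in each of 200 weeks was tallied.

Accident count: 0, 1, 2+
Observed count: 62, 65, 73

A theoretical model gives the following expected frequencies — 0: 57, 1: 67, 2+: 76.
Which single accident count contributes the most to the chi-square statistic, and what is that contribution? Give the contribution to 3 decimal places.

0: (62 − 57)²/57 = 25/57 = 0.4386
1: (65 − 67)²/67 = 4/67 = 0.0597
2+: (73 − 76)²/76 = 9/76 = 0.1184
The largest term is for 0: 0.439.

0, 0.439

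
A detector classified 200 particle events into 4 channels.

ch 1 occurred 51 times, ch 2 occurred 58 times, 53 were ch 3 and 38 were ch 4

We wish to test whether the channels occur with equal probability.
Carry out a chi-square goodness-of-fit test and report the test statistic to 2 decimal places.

Under H₀ each category has probability 1/4, so each expected count is 200/4 = 50.
ch 1: (51 − 50)²/50 = 1/50 = 0.020
ch 2: (58 − 50)²/50 = 64/50 = 1.280
ch 3: (53 − 50)²/50 = 9/50 = 0.180
ch 4: (38 − 50)²/50 = 144/50 = 2.880
Sum = 4.36

4.36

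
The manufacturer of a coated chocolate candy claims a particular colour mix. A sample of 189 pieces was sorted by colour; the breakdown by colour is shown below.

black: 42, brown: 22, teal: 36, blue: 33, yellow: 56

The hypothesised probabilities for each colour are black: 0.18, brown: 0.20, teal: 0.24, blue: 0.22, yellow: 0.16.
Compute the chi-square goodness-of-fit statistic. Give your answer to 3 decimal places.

Expected counts E_i = n·p_i: 189×0.18 = 34.02, 189×0.20 = 37.8, 189×0.24 = 45.36, 189×0.22 = 41.58, 189×0.16 = 30.24.
cat         O        E   (O−E)²/E
black      42    34.02     1.8719
brown      22     37.8     6.6042
teal       36    45.36     1.9314
blue       33    41.58     1.7705
yellow     56    30.24    21.9437
Sum = 34.122

34.122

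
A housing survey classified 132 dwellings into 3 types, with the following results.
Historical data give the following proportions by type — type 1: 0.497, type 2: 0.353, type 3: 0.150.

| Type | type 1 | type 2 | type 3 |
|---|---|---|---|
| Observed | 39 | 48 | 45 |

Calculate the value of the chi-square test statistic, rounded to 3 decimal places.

42.904

Expected counts E_i = n·p_i: 132×0.497 = 65.604, 132×0.353 = 46.596, 132×0.150 = 19.8.
cat         O        E   (O−E)²/E
type 1     39   65.604    10.7886
type 2     48   46.596     0.0423
type 3     45     19.8    32.0727
Sum = 42.904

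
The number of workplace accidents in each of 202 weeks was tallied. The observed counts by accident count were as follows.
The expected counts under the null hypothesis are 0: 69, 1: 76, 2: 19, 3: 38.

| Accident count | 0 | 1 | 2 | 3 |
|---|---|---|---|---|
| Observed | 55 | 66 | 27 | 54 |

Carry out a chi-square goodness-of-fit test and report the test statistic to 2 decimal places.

χ² = (55−69)²/69 + (66−76)²/76 + (27−19)²/19 + (54−38)²/38
   = 2.841 + 1.316 + 3.368 + 6.737
Sum = 14.26

14.26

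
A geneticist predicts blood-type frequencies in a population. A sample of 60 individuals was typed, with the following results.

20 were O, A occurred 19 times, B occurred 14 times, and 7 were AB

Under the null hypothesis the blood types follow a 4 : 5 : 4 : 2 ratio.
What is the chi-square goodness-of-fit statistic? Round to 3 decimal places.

Ratio total = 15. Expected counts: 60×4/15 = 16, 60×5/15 = 20, 60×4/15 = 16, 60×2/15 = 8.
O: (20 − 16)²/16 = 16/16 = 1.0000
A: (19 − 20)²/20 = 1/20 = 0.0500
B: (14 − 16)²/16 = 4/16 = 0.2500
AB: (7 − 8)²/8 = 1/8 = 0.1250
Sum = 1.425

1.425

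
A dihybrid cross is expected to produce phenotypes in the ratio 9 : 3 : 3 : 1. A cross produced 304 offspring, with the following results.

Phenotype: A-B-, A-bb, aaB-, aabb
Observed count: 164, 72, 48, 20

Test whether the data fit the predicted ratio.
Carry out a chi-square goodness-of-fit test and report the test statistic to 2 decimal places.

Ratio total = 16. Expected counts: 304×9/16 = 171, 304×3/16 = 57, 304×3/16 = 57, 304×1/16 = 19.
A-B-: (164 − 171)²/171 = 49/171 = 0.287
A-bb: (72 − 57)²/57 = 225/57 = 3.947
aaB-: (48 − 57)²/57 = 81/57 = 1.421
aabb: (20 − 19)²/19 = 1/19 = 0.053
Sum = 5.71

5.71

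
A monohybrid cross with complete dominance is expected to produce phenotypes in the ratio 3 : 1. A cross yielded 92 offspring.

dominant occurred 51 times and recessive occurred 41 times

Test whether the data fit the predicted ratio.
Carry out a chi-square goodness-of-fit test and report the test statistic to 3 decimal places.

18.783

Ratio total = 4. Expected counts: 92×3/4 = 69, 92×1/4 = 23.
dominant: (51 − 69)²/69 = 324/69 = 4.6957
recessive: (41 − 23)²/23 = 324/23 = 14.0870
Sum = 18.783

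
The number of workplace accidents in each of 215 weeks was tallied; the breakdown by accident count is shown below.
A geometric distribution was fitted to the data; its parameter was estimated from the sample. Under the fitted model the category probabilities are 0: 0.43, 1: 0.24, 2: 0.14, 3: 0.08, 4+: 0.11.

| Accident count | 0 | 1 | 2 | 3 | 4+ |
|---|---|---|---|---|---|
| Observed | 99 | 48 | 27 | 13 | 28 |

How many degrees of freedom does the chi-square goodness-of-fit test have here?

There are k = 5 categories and 1 parameter estimated from the data, so df = 5 − 1 − 1 = 3.

3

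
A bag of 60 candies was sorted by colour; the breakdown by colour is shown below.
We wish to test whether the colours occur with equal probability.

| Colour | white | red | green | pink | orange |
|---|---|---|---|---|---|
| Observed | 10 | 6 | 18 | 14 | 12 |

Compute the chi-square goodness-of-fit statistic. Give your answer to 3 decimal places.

6.667

Under H₀ each category has probability 1/5, so each expected count is 60/5 = 12.
white: (10 − 12)²/12 = 4/12 = 0.3333
red: (6 − 12)²/12 = 36/12 = 3.0000
green: (18 − 12)²/12 = 36/12 = 3.0000
pink: (14 − 12)²/12 = 4/12 = 0.3333
orange: (12 − 12)²/12 = 0/12 = 0.0000
Sum = 6.667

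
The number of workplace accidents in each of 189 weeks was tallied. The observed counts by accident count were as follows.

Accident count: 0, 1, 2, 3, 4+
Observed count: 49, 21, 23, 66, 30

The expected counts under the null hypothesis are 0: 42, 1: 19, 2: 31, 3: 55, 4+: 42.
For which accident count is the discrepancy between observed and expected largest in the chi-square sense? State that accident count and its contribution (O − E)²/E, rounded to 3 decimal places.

4+, 3.429

χ² = (49−42)²/42 + (21−19)²/19 + (23−31)²/31 + (66−55)²/55 + (30−42)²/42
   = 1.1667 + 0.2105 + 2.0645 + 2.2000 + 3.4286
The largest term is for 4+: 3.429.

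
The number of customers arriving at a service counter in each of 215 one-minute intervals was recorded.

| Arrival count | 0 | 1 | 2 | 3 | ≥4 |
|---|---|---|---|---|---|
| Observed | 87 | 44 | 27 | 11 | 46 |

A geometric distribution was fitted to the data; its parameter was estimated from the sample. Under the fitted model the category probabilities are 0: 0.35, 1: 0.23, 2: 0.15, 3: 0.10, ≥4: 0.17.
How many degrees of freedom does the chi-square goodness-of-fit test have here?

3

There are k = 5 categories and 1 parameter estimated from the data, so df = 5 − 1 − 1 = 3.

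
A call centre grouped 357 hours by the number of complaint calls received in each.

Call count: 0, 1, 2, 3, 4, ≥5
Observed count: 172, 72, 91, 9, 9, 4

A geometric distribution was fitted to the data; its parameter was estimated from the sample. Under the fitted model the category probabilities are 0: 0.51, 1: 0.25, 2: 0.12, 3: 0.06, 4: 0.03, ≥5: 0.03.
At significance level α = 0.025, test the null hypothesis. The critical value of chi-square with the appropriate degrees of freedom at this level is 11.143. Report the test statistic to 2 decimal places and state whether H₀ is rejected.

69.71; reject

Expected counts E_i = n·p_i: 357×0.51 = 182.07, 357×0.25 = 89.25, 357×0.12 = 42.84, 357×0.06 = 21.42, 357×0.03 = 10.71, 357×0.03 = 10.71.
cat         O        E   (O−E)²/E
0         172   182.07      0.557
1          72    89.25      3.334
2          91    42.84     54.141
3           9    21.42      7.202
4           9    10.71      0.273
≥5          4    10.71      4.204
Sum = 69.71
df = 4. Since 69.71 > 11.143, we reject H₀.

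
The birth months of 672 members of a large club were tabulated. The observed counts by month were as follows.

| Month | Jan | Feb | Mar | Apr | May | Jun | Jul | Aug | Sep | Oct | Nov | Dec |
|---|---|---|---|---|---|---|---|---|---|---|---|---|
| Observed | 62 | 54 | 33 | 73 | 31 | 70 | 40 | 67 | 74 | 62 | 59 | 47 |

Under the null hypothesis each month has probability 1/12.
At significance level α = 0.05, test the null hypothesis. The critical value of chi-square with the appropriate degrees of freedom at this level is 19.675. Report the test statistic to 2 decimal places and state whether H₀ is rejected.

Expected count for each of the 12 categories: 672/12 = 56.
cat         O        E   (O−E)²/E
Jan        62       56      0.643
Feb        54       56      0.071
Mar        33       56      9.446
Apr        73       56      5.161
May        31       56     11.161
Jun        70       56      3.500
Jul        40       56      4.571
Aug        67       56      2.161
Sep        74       56      5.786
Oct        62       56      0.643
Nov        59       56      0.161
Dec        47       56      1.446
Sum = 44.75
df = 11. Since 44.75 > 19.675, we reject H₀.

44.75; reject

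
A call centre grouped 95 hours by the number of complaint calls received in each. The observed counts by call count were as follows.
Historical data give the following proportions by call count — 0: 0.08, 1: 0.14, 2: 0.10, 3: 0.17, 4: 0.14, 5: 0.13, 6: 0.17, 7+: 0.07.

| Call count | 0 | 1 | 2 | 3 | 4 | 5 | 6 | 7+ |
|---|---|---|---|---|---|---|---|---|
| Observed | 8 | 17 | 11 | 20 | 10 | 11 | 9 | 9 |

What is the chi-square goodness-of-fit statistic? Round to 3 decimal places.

Expected counts E_i = n·p_i: 95×0.08 = 7.6, 95×0.14 = 13.3, 95×0.10 = 9.5, 95×0.17 = 16.15, 95×0.14 = 13.3, 95×0.13 = 12.35, 95×0.17 = 16.15, 95×0.07 = 6.65.
χ² = (8−7.6)²/7.6 + (17−13.3)²/13.3 + (11−9.5)²/9.5 + (20−16.15)²/16.15 + (10−13.3)²/13.3 + (11−12.35)²/12.35 + (9−16.15)²/16.15 + (9−6.65)²/6.65
   = 0.0211 + 1.0293 + 0.2368 + 0.9178 + 0.8188 + 0.1476 + 3.1655 + 0.8305
Sum = 7.167

7.167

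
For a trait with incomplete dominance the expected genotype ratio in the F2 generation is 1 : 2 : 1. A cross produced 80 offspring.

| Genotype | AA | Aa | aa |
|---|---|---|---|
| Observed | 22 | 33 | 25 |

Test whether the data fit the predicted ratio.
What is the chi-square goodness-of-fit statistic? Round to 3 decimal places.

Ratio total = 4. Expected counts: 80×1/4 = 20, 80×2/4 = 40, 80×1/4 = 20.
cat         O        E   (O−E)²/E
AA         22       20     0.2000
Aa         33       40     1.2250
aa         25       20     1.2500
Sum = 2.675

2.675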